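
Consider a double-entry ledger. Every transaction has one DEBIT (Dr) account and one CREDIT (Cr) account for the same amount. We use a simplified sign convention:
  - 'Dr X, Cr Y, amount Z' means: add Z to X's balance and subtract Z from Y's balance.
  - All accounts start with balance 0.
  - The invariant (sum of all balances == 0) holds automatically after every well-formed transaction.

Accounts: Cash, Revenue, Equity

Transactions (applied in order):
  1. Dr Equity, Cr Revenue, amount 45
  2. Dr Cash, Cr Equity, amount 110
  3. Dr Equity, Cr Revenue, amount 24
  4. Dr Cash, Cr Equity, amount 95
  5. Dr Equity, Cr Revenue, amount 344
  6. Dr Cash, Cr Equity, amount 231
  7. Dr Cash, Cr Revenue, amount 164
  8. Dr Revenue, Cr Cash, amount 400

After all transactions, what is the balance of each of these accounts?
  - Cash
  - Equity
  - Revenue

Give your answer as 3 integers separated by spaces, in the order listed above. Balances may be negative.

Answer: 200 -23 -177

Derivation:
After txn 1 (Dr Equity, Cr Revenue, amount 45): Equity=45 Revenue=-45
After txn 2 (Dr Cash, Cr Equity, amount 110): Cash=110 Equity=-65 Revenue=-45
After txn 3 (Dr Equity, Cr Revenue, amount 24): Cash=110 Equity=-41 Revenue=-69
After txn 4 (Dr Cash, Cr Equity, amount 95): Cash=205 Equity=-136 Revenue=-69
After txn 5 (Dr Equity, Cr Revenue, amount 344): Cash=205 Equity=208 Revenue=-413
After txn 6 (Dr Cash, Cr Equity, amount 231): Cash=436 Equity=-23 Revenue=-413
After txn 7 (Dr Cash, Cr Revenue, amount 164): Cash=600 Equity=-23 Revenue=-577
After txn 8 (Dr Revenue, Cr Cash, amount 400): Cash=200 Equity=-23 Revenue=-177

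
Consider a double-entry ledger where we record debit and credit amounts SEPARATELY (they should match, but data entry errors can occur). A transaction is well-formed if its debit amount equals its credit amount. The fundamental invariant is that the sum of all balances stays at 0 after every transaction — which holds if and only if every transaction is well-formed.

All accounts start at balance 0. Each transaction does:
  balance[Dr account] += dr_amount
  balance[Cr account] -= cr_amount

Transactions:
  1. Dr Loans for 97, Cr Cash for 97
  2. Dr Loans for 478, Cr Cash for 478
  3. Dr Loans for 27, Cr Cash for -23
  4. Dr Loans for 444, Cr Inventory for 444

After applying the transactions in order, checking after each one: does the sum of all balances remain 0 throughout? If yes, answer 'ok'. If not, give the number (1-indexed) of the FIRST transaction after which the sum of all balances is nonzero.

Answer: 3

Derivation:
After txn 1: dr=97 cr=97 sum_balances=0
After txn 2: dr=478 cr=478 sum_balances=0
After txn 3: dr=27 cr=-23 sum_balances=50
After txn 4: dr=444 cr=444 sum_balances=50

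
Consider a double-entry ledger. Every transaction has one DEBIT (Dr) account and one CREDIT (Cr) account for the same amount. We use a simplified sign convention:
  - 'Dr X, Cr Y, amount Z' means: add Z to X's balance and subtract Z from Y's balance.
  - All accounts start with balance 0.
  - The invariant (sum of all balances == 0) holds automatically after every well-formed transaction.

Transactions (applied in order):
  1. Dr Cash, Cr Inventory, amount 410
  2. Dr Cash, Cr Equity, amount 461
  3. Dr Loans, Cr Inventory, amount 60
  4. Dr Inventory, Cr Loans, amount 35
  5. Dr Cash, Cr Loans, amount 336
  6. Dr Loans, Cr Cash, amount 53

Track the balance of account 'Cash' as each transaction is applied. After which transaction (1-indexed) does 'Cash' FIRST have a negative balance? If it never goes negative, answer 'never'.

Answer: never

Derivation:
After txn 1: Cash=410
After txn 2: Cash=871
After txn 3: Cash=871
After txn 4: Cash=871
After txn 5: Cash=1207
After txn 6: Cash=1154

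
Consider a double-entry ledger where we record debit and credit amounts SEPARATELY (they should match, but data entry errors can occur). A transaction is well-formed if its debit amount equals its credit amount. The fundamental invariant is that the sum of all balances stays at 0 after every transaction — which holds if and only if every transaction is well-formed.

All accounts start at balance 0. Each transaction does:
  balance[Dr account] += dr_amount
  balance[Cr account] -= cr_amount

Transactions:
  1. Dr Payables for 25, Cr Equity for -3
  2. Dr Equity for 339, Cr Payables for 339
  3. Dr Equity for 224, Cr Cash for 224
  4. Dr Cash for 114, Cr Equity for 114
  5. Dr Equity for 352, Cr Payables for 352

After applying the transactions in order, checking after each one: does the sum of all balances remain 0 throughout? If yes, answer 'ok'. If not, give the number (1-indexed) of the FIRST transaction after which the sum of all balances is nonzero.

After txn 1: dr=25 cr=-3 sum_balances=28
After txn 2: dr=339 cr=339 sum_balances=28
After txn 3: dr=224 cr=224 sum_balances=28
After txn 4: dr=114 cr=114 sum_balances=28
After txn 5: dr=352 cr=352 sum_balances=28

Answer: 1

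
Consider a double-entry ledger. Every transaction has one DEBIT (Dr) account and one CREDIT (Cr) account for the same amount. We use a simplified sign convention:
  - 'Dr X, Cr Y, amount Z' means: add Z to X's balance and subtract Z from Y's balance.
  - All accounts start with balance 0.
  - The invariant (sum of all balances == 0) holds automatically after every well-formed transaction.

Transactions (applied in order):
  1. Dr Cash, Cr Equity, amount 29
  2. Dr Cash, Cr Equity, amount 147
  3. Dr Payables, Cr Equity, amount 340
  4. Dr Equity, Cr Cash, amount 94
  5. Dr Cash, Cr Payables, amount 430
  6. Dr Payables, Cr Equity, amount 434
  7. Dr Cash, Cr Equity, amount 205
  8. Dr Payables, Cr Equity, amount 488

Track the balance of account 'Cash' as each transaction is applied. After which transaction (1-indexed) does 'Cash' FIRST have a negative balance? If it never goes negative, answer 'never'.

Answer: never

Derivation:
After txn 1: Cash=29
After txn 2: Cash=176
After txn 3: Cash=176
After txn 4: Cash=82
After txn 5: Cash=512
After txn 6: Cash=512
After txn 7: Cash=717
After txn 8: Cash=717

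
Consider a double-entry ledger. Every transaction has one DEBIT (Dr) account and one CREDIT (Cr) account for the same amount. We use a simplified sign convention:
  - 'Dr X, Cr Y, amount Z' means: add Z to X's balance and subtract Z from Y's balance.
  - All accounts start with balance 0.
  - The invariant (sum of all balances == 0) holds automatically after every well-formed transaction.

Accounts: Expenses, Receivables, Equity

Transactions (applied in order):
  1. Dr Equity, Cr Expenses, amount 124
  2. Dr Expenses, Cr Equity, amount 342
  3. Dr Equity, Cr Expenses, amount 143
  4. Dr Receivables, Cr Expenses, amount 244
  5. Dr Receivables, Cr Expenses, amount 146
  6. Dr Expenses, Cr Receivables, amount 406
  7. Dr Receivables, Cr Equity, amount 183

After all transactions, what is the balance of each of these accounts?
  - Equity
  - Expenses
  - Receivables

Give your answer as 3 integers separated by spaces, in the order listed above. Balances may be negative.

After txn 1 (Dr Equity, Cr Expenses, amount 124): Equity=124 Expenses=-124
After txn 2 (Dr Expenses, Cr Equity, amount 342): Equity=-218 Expenses=218
After txn 3 (Dr Equity, Cr Expenses, amount 143): Equity=-75 Expenses=75
After txn 4 (Dr Receivables, Cr Expenses, amount 244): Equity=-75 Expenses=-169 Receivables=244
After txn 5 (Dr Receivables, Cr Expenses, amount 146): Equity=-75 Expenses=-315 Receivables=390
After txn 6 (Dr Expenses, Cr Receivables, amount 406): Equity=-75 Expenses=91 Receivables=-16
After txn 7 (Dr Receivables, Cr Equity, amount 183): Equity=-258 Expenses=91 Receivables=167

Answer: -258 91 167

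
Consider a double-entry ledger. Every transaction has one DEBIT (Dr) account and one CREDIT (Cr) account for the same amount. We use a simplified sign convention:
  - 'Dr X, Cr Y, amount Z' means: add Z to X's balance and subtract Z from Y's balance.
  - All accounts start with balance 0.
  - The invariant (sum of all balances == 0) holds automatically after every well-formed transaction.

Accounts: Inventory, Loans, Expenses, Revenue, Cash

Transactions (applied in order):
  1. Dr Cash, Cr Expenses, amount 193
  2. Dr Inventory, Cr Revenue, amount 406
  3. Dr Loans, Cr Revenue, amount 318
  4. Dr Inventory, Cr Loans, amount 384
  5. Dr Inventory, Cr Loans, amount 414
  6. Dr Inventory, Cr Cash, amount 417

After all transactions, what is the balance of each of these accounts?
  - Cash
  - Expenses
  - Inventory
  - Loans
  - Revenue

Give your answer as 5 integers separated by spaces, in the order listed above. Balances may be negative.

After txn 1 (Dr Cash, Cr Expenses, amount 193): Cash=193 Expenses=-193
After txn 2 (Dr Inventory, Cr Revenue, amount 406): Cash=193 Expenses=-193 Inventory=406 Revenue=-406
After txn 3 (Dr Loans, Cr Revenue, amount 318): Cash=193 Expenses=-193 Inventory=406 Loans=318 Revenue=-724
After txn 4 (Dr Inventory, Cr Loans, amount 384): Cash=193 Expenses=-193 Inventory=790 Loans=-66 Revenue=-724
After txn 5 (Dr Inventory, Cr Loans, amount 414): Cash=193 Expenses=-193 Inventory=1204 Loans=-480 Revenue=-724
After txn 6 (Dr Inventory, Cr Cash, amount 417): Cash=-224 Expenses=-193 Inventory=1621 Loans=-480 Revenue=-724

Answer: -224 -193 1621 -480 -724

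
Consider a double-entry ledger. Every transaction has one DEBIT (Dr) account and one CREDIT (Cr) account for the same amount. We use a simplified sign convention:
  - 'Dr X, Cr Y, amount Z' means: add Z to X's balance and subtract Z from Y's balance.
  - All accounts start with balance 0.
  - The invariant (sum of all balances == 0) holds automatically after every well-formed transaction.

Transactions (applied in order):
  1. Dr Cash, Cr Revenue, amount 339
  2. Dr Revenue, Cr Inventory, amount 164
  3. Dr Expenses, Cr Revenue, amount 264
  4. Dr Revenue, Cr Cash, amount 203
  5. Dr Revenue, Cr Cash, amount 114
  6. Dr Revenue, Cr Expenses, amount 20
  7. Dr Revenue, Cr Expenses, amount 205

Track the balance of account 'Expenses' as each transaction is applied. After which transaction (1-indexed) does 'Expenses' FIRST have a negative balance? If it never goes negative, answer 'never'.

After txn 1: Expenses=0
After txn 2: Expenses=0
After txn 3: Expenses=264
After txn 4: Expenses=264
After txn 5: Expenses=264
After txn 6: Expenses=244
After txn 7: Expenses=39

Answer: never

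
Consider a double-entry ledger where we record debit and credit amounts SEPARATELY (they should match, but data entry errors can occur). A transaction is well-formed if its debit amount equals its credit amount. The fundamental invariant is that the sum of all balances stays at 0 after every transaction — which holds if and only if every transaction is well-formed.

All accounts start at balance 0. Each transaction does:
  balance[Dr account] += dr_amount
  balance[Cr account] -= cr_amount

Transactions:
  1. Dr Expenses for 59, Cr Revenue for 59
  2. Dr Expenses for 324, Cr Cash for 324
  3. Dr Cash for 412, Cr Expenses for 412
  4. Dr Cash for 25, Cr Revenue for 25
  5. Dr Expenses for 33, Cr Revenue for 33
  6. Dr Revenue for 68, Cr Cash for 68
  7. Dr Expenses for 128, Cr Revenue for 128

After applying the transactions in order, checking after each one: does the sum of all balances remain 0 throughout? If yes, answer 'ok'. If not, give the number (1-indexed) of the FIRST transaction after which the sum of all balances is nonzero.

After txn 1: dr=59 cr=59 sum_balances=0
After txn 2: dr=324 cr=324 sum_balances=0
After txn 3: dr=412 cr=412 sum_balances=0
After txn 4: dr=25 cr=25 sum_balances=0
After txn 5: dr=33 cr=33 sum_balances=0
After txn 6: dr=68 cr=68 sum_balances=0
After txn 7: dr=128 cr=128 sum_balances=0

Answer: ok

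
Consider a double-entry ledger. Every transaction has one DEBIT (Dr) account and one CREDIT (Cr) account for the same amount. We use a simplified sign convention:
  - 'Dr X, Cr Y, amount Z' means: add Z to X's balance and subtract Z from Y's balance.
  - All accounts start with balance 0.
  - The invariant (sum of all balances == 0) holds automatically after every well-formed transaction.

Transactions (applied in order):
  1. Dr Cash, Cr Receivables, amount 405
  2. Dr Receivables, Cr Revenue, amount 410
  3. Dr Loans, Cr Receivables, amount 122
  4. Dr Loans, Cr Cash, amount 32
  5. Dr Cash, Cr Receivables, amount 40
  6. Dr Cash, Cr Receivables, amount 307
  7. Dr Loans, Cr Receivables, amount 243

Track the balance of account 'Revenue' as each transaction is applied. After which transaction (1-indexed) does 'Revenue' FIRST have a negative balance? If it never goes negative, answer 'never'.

After txn 1: Revenue=0
After txn 2: Revenue=-410

Answer: 2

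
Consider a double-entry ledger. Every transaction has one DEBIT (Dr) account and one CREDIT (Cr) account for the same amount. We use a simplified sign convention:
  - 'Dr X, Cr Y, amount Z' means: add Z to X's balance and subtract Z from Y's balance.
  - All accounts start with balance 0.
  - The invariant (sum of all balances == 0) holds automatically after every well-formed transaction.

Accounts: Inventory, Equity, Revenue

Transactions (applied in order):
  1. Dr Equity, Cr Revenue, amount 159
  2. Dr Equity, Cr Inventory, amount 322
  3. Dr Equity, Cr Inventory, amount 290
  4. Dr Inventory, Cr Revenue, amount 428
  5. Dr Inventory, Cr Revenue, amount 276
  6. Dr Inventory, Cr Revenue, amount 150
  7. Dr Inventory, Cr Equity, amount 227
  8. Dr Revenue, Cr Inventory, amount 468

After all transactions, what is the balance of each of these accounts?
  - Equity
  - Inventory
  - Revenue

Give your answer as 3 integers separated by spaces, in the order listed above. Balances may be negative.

Answer: 544 1 -545

Derivation:
After txn 1 (Dr Equity, Cr Revenue, amount 159): Equity=159 Revenue=-159
After txn 2 (Dr Equity, Cr Inventory, amount 322): Equity=481 Inventory=-322 Revenue=-159
After txn 3 (Dr Equity, Cr Inventory, amount 290): Equity=771 Inventory=-612 Revenue=-159
After txn 4 (Dr Inventory, Cr Revenue, amount 428): Equity=771 Inventory=-184 Revenue=-587
After txn 5 (Dr Inventory, Cr Revenue, amount 276): Equity=771 Inventory=92 Revenue=-863
After txn 6 (Dr Inventory, Cr Revenue, amount 150): Equity=771 Inventory=242 Revenue=-1013
After txn 7 (Dr Inventory, Cr Equity, amount 227): Equity=544 Inventory=469 Revenue=-1013
After txn 8 (Dr Revenue, Cr Inventory, amount 468): Equity=544 Inventory=1 Revenue=-545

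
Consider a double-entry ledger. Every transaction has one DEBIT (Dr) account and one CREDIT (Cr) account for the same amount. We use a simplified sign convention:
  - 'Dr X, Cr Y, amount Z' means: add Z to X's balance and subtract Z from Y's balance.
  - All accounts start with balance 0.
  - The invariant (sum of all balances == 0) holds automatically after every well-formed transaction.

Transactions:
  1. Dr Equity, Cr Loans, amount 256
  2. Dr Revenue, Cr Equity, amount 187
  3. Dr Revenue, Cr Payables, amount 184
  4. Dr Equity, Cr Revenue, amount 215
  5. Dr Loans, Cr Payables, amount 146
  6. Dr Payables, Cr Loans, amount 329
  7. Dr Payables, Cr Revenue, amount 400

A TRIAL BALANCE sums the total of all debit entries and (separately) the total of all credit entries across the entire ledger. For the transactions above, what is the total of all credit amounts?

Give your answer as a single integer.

Txn 1: credit+=256
Txn 2: credit+=187
Txn 3: credit+=184
Txn 4: credit+=215
Txn 5: credit+=146
Txn 6: credit+=329
Txn 7: credit+=400
Total credits = 1717

Answer: 1717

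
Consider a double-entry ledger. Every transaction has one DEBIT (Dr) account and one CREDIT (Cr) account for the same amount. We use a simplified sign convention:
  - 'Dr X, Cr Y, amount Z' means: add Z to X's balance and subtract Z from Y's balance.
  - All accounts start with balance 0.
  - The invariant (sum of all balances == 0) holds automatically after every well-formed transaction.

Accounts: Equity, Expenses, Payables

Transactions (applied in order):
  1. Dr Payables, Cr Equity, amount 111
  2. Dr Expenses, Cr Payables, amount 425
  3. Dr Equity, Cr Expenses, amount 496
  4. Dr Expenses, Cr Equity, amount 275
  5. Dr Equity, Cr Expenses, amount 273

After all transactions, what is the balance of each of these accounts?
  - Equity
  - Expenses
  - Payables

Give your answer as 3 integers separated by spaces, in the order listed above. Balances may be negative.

Answer: 383 -69 -314

Derivation:
After txn 1 (Dr Payables, Cr Equity, amount 111): Equity=-111 Payables=111
After txn 2 (Dr Expenses, Cr Payables, amount 425): Equity=-111 Expenses=425 Payables=-314
After txn 3 (Dr Equity, Cr Expenses, amount 496): Equity=385 Expenses=-71 Payables=-314
After txn 4 (Dr Expenses, Cr Equity, amount 275): Equity=110 Expenses=204 Payables=-314
After txn 5 (Dr Equity, Cr Expenses, amount 273): Equity=383 Expenses=-69 Payables=-314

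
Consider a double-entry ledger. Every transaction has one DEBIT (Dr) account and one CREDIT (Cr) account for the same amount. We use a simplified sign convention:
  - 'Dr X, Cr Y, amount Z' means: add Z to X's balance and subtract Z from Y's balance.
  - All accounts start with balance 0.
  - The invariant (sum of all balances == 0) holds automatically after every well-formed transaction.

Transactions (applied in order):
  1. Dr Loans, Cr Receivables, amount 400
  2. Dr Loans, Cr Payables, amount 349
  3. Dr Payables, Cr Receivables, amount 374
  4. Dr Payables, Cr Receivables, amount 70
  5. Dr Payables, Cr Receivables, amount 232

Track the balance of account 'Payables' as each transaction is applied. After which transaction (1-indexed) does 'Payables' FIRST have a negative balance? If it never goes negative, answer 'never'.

Answer: 2

Derivation:
After txn 1: Payables=0
After txn 2: Payables=-349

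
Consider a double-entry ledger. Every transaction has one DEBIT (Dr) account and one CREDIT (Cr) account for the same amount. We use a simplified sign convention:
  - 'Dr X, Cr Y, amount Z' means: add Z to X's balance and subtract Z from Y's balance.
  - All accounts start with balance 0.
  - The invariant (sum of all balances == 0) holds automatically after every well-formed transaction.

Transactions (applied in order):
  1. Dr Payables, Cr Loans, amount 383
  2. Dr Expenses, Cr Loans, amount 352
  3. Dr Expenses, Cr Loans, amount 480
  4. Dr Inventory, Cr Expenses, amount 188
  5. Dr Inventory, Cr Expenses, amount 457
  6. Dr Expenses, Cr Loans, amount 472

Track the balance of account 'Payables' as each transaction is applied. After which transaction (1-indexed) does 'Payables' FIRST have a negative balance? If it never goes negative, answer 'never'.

Answer: never

Derivation:
After txn 1: Payables=383
After txn 2: Payables=383
After txn 3: Payables=383
After txn 4: Payables=383
After txn 5: Payables=383
After txn 6: Payables=383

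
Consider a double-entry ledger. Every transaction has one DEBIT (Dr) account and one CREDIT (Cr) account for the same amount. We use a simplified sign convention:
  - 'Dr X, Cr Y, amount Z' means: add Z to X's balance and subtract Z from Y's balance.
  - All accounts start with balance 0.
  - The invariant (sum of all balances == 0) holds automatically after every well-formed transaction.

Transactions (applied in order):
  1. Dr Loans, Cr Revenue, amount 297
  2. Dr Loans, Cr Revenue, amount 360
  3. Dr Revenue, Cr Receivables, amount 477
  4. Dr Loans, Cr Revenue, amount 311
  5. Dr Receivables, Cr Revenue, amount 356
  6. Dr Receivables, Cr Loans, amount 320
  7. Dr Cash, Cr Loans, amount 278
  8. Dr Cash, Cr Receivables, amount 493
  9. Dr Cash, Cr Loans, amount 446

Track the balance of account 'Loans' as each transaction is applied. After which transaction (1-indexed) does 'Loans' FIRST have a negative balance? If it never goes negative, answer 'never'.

Answer: 9

Derivation:
After txn 1: Loans=297
After txn 2: Loans=657
After txn 3: Loans=657
After txn 4: Loans=968
After txn 5: Loans=968
After txn 6: Loans=648
After txn 7: Loans=370
After txn 8: Loans=370
After txn 9: Loans=-76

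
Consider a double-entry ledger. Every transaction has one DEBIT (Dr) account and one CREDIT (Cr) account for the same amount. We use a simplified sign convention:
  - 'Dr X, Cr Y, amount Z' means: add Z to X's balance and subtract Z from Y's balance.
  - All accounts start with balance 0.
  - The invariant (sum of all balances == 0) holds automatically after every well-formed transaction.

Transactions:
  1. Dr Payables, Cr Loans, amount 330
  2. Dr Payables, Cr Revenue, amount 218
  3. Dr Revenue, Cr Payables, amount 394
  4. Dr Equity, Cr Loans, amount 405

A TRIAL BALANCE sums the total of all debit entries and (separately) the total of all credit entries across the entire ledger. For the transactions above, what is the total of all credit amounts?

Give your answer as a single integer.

Txn 1: credit+=330
Txn 2: credit+=218
Txn 3: credit+=394
Txn 4: credit+=405
Total credits = 1347

Answer: 1347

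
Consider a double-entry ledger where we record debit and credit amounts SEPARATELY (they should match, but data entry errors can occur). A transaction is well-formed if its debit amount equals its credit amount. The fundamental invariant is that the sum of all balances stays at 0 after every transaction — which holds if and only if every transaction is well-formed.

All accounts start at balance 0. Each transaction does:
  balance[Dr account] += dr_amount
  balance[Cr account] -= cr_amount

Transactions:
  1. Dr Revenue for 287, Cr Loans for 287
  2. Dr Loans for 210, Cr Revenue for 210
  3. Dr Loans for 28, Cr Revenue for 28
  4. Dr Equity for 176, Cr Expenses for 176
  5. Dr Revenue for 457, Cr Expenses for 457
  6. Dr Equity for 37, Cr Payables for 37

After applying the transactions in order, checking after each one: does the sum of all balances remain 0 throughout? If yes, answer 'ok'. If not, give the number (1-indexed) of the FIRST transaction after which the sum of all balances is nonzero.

Answer: ok

Derivation:
After txn 1: dr=287 cr=287 sum_balances=0
After txn 2: dr=210 cr=210 sum_balances=0
After txn 3: dr=28 cr=28 sum_balances=0
After txn 4: dr=176 cr=176 sum_balances=0
After txn 5: dr=457 cr=457 sum_balances=0
After txn 6: dr=37 cr=37 sum_balances=0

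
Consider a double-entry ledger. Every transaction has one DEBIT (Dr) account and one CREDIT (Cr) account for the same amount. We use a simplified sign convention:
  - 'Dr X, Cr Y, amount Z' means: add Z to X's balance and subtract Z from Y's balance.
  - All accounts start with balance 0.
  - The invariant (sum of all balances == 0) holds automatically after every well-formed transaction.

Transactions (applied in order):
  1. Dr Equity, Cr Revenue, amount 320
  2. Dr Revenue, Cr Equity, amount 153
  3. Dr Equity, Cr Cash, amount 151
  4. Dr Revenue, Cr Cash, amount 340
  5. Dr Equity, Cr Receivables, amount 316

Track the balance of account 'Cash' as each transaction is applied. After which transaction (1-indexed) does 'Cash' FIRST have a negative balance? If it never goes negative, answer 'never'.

After txn 1: Cash=0
After txn 2: Cash=0
After txn 3: Cash=-151

Answer: 3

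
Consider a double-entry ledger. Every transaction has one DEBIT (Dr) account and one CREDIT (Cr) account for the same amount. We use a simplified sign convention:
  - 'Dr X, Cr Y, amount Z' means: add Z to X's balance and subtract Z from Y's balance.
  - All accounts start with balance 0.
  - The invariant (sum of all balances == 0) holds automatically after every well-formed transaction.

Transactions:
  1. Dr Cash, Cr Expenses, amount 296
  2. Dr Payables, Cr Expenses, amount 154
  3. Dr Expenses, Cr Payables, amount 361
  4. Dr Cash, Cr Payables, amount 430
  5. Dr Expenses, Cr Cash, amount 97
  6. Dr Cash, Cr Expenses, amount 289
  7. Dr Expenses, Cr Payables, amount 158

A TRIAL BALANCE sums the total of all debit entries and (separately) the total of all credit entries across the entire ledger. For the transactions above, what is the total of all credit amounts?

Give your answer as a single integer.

Txn 1: credit+=296
Txn 2: credit+=154
Txn 3: credit+=361
Txn 4: credit+=430
Txn 5: credit+=97
Txn 6: credit+=289
Txn 7: credit+=158
Total credits = 1785

Answer: 1785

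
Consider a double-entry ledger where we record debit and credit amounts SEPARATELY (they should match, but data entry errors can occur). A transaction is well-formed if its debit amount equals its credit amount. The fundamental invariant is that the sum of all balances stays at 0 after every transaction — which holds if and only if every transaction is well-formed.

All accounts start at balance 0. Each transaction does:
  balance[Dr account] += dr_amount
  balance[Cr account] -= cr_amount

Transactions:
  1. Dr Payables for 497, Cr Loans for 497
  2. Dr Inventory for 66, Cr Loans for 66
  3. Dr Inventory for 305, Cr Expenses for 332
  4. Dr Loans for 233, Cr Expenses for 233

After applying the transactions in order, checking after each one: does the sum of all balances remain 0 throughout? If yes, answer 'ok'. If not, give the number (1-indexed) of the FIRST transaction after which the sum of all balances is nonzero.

After txn 1: dr=497 cr=497 sum_balances=0
After txn 2: dr=66 cr=66 sum_balances=0
After txn 3: dr=305 cr=332 sum_balances=-27
After txn 4: dr=233 cr=233 sum_balances=-27

Answer: 3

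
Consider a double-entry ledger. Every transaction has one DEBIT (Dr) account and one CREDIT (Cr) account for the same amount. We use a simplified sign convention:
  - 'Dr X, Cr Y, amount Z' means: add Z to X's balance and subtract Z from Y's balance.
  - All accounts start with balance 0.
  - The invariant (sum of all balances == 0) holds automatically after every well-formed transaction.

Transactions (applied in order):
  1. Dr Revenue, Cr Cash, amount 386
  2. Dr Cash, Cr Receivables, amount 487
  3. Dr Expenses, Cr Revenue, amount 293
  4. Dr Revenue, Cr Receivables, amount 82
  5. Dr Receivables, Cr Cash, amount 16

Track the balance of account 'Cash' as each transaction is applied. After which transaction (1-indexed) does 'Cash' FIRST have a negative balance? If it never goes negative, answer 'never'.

After txn 1: Cash=-386

Answer: 1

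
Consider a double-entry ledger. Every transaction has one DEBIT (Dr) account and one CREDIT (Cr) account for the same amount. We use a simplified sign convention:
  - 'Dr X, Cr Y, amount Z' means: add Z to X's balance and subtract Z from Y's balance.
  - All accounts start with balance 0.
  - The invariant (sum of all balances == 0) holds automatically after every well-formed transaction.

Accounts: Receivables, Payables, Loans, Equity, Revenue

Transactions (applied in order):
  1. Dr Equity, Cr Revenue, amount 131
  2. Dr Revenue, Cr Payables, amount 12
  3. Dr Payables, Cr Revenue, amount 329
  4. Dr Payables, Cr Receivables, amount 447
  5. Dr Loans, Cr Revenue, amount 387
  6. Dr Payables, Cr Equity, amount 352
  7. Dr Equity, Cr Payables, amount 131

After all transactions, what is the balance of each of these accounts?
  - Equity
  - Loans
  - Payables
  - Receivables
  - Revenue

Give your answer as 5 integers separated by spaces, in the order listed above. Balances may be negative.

Answer: -90 387 985 -447 -835

Derivation:
After txn 1 (Dr Equity, Cr Revenue, amount 131): Equity=131 Revenue=-131
After txn 2 (Dr Revenue, Cr Payables, amount 12): Equity=131 Payables=-12 Revenue=-119
After txn 3 (Dr Payables, Cr Revenue, amount 329): Equity=131 Payables=317 Revenue=-448
After txn 4 (Dr Payables, Cr Receivables, amount 447): Equity=131 Payables=764 Receivables=-447 Revenue=-448
After txn 5 (Dr Loans, Cr Revenue, amount 387): Equity=131 Loans=387 Payables=764 Receivables=-447 Revenue=-835
After txn 6 (Dr Payables, Cr Equity, amount 352): Equity=-221 Loans=387 Payables=1116 Receivables=-447 Revenue=-835
After txn 7 (Dr Equity, Cr Payables, amount 131): Equity=-90 Loans=387 Payables=985 Receivables=-447 Revenue=-835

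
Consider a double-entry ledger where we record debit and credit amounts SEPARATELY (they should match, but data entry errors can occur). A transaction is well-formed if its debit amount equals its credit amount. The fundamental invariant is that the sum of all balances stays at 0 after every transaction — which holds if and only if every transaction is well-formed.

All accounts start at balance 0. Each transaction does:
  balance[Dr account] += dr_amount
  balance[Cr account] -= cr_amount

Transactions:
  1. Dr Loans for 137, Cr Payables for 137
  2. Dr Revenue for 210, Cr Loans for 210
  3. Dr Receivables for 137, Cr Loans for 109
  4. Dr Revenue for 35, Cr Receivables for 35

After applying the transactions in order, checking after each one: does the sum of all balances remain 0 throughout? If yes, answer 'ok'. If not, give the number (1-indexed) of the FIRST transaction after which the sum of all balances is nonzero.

After txn 1: dr=137 cr=137 sum_balances=0
After txn 2: dr=210 cr=210 sum_balances=0
After txn 3: dr=137 cr=109 sum_balances=28
After txn 4: dr=35 cr=35 sum_balances=28

Answer: 3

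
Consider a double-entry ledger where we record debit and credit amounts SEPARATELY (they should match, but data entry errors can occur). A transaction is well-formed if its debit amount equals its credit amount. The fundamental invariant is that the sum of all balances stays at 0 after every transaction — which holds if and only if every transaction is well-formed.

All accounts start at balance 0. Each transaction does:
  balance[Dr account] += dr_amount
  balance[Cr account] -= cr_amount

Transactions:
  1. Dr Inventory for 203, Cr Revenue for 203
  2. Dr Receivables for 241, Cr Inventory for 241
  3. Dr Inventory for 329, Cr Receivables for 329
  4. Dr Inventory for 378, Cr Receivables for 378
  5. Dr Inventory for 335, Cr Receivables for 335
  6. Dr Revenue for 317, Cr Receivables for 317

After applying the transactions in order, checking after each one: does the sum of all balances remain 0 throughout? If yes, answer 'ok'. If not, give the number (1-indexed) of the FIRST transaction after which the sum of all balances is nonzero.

Answer: ok

Derivation:
After txn 1: dr=203 cr=203 sum_balances=0
After txn 2: dr=241 cr=241 sum_balances=0
After txn 3: dr=329 cr=329 sum_balances=0
After txn 4: dr=378 cr=378 sum_balances=0
After txn 5: dr=335 cr=335 sum_balances=0
After txn 6: dr=317 cr=317 sum_balances=0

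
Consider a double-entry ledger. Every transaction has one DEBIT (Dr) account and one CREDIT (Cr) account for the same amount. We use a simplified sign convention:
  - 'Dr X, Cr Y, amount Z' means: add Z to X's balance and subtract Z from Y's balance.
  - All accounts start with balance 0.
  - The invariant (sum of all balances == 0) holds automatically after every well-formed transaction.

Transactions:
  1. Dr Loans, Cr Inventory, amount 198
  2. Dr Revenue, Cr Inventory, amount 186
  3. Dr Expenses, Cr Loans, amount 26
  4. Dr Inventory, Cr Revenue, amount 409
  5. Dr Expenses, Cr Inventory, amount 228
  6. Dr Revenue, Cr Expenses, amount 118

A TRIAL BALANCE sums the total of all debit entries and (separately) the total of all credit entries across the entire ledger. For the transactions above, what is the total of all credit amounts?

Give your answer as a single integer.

Answer: 1165

Derivation:
Txn 1: credit+=198
Txn 2: credit+=186
Txn 3: credit+=26
Txn 4: credit+=409
Txn 5: credit+=228
Txn 6: credit+=118
Total credits = 1165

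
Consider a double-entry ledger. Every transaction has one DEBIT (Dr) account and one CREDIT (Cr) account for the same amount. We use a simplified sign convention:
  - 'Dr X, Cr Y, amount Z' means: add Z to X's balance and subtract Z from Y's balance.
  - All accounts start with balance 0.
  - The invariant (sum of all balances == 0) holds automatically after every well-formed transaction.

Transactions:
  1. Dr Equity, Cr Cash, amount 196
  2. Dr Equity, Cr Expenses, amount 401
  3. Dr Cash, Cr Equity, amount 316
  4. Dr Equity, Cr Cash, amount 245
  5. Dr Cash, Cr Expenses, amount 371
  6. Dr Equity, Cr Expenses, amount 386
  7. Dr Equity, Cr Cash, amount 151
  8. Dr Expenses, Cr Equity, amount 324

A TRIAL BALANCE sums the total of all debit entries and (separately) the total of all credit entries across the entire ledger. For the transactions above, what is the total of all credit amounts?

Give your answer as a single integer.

Txn 1: credit+=196
Txn 2: credit+=401
Txn 3: credit+=316
Txn 4: credit+=245
Txn 5: credit+=371
Txn 6: credit+=386
Txn 7: credit+=151
Txn 8: credit+=324
Total credits = 2390

Answer: 2390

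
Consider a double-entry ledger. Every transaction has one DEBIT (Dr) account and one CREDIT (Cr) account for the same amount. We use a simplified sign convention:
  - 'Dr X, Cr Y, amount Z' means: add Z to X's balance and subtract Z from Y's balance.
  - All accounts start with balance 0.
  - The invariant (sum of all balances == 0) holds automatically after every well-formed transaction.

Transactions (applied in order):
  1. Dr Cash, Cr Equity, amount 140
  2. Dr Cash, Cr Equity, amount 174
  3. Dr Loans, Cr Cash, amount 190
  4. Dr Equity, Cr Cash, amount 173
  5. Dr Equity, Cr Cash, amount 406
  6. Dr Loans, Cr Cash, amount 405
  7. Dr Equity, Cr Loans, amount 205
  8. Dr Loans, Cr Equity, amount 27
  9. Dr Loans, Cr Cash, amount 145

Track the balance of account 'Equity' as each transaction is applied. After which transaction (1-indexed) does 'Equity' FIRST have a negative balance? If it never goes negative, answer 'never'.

After txn 1: Equity=-140

Answer: 1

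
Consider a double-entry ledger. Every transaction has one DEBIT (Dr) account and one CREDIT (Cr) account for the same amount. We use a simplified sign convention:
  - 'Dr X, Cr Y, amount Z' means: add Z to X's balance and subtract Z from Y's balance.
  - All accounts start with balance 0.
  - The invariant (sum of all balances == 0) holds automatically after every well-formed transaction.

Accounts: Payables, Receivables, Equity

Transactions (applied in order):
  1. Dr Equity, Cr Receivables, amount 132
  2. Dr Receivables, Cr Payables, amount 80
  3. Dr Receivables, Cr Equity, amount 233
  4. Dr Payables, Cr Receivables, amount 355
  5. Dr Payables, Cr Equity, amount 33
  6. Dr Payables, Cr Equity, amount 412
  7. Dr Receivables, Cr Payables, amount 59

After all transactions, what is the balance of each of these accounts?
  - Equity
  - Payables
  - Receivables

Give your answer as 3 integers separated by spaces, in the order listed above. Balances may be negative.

Answer: -546 661 -115

Derivation:
After txn 1 (Dr Equity, Cr Receivables, amount 132): Equity=132 Receivables=-132
After txn 2 (Dr Receivables, Cr Payables, amount 80): Equity=132 Payables=-80 Receivables=-52
After txn 3 (Dr Receivables, Cr Equity, amount 233): Equity=-101 Payables=-80 Receivables=181
After txn 4 (Dr Payables, Cr Receivables, amount 355): Equity=-101 Payables=275 Receivables=-174
After txn 5 (Dr Payables, Cr Equity, amount 33): Equity=-134 Payables=308 Receivables=-174
After txn 6 (Dr Payables, Cr Equity, amount 412): Equity=-546 Payables=720 Receivables=-174
After txn 7 (Dr Receivables, Cr Payables, amount 59): Equity=-546 Payables=661 Receivables=-115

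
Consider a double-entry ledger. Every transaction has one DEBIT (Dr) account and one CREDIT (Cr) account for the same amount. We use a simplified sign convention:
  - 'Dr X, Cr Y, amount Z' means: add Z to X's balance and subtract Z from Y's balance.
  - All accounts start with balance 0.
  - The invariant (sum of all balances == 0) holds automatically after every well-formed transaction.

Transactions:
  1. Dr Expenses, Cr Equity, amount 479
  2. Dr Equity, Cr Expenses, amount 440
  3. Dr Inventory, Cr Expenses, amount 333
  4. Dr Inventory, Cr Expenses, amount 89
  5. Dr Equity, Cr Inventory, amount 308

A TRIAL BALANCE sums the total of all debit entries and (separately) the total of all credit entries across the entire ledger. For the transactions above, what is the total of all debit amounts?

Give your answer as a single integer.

Answer: 1649

Derivation:
Txn 1: debit+=479
Txn 2: debit+=440
Txn 3: debit+=333
Txn 4: debit+=89
Txn 5: debit+=308
Total debits = 1649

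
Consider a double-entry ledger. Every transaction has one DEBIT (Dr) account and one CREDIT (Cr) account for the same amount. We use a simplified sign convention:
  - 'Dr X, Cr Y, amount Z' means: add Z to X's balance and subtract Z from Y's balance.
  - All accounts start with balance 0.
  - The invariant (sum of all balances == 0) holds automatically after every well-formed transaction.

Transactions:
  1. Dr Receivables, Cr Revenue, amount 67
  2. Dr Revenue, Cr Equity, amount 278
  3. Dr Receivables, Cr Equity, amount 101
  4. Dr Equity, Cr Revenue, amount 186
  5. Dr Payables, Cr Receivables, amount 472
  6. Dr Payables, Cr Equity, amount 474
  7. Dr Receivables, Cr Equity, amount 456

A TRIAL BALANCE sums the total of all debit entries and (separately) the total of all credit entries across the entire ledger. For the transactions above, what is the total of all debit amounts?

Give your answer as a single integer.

Answer: 2034

Derivation:
Txn 1: debit+=67
Txn 2: debit+=278
Txn 3: debit+=101
Txn 4: debit+=186
Txn 5: debit+=472
Txn 6: debit+=474
Txn 7: debit+=456
Total debits = 2034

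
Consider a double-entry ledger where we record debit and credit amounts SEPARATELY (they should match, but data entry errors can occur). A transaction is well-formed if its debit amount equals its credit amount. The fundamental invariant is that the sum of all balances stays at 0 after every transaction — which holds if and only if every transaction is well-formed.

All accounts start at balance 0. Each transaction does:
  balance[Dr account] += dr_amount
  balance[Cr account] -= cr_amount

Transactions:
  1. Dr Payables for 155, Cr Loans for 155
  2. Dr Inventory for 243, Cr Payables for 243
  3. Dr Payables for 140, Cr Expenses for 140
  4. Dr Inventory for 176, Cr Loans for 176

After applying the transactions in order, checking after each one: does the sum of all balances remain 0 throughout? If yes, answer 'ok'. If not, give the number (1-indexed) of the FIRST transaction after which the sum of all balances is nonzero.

After txn 1: dr=155 cr=155 sum_balances=0
After txn 2: dr=243 cr=243 sum_balances=0
After txn 3: dr=140 cr=140 sum_balances=0
After txn 4: dr=176 cr=176 sum_balances=0

Answer: ok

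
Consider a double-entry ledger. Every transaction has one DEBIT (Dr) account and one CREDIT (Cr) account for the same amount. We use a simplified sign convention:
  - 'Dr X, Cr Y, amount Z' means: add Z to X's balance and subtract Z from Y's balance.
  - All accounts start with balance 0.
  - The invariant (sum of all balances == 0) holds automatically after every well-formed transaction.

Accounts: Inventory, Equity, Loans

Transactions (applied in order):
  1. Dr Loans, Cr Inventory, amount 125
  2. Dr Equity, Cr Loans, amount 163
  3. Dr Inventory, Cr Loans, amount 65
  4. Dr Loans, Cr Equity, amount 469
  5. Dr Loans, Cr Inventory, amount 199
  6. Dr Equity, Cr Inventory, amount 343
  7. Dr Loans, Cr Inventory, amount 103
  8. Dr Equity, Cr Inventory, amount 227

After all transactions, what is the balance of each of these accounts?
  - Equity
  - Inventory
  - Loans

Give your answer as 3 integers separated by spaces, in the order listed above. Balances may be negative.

After txn 1 (Dr Loans, Cr Inventory, amount 125): Inventory=-125 Loans=125
After txn 2 (Dr Equity, Cr Loans, amount 163): Equity=163 Inventory=-125 Loans=-38
After txn 3 (Dr Inventory, Cr Loans, amount 65): Equity=163 Inventory=-60 Loans=-103
After txn 4 (Dr Loans, Cr Equity, amount 469): Equity=-306 Inventory=-60 Loans=366
After txn 5 (Dr Loans, Cr Inventory, amount 199): Equity=-306 Inventory=-259 Loans=565
After txn 6 (Dr Equity, Cr Inventory, amount 343): Equity=37 Inventory=-602 Loans=565
After txn 7 (Dr Loans, Cr Inventory, amount 103): Equity=37 Inventory=-705 Loans=668
After txn 8 (Dr Equity, Cr Inventory, amount 227): Equity=264 Inventory=-932 Loans=668

Answer: 264 -932 668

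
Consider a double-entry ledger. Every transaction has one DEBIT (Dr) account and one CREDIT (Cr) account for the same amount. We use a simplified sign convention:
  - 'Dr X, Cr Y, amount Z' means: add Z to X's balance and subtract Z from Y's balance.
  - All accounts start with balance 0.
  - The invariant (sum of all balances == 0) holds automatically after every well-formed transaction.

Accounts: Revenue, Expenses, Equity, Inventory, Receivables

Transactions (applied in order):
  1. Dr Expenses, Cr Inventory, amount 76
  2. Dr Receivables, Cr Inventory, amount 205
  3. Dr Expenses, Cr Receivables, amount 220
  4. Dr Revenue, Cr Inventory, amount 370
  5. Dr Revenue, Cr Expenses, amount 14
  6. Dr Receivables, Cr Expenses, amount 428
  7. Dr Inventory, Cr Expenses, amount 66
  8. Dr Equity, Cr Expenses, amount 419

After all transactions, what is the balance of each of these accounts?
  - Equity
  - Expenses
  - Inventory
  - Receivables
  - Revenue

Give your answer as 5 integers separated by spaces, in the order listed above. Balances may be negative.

Answer: 419 -631 -585 413 384

Derivation:
After txn 1 (Dr Expenses, Cr Inventory, amount 76): Expenses=76 Inventory=-76
After txn 2 (Dr Receivables, Cr Inventory, amount 205): Expenses=76 Inventory=-281 Receivables=205
After txn 3 (Dr Expenses, Cr Receivables, amount 220): Expenses=296 Inventory=-281 Receivables=-15
After txn 4 (Dr Revenue, Cr Inventory, amount 370): Expenses=296 Inventory=-651 Receivables=-15 Revenue=370
After txn 5 (Dr Revenue, Cr Expenses, amount 14): Expenses=282 Inventory=-651 Receivables=-15 Revenue=384
After txn 6 (Dr Receivables, Cr Expenses, amount 428): Expenses=-146 Inventory=-651 Receivables=413 Revenue=384
After txn 7 (Dr Inventory, Cr Expenses, amount 66): Expenses=-212 Inventory=-585 Receivables=413 Revenue=384
After txn 8 (Dr Equity, Cr Expenses, amount 419): Equity=419 Expenses=-631 Inventory=-585 Receivables=413 Revenue=384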